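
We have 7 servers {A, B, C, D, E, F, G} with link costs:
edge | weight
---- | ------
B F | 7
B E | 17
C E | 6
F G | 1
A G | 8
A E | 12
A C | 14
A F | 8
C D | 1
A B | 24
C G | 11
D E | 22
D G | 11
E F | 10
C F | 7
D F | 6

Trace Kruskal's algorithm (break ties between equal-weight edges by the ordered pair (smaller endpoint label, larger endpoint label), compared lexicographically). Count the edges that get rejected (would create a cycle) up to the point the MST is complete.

Sort edges by weight, then run Kruskal:
C D (1): add — endpoints in different components.
F G (1): add — endpoints in different components.
C E (6): add — endpoints in different components.
D F (6): add — endpoints in different components.
B F (7): add — endpoints in different components.
C F (7): skip — C and F already connected.
A F (8): add — endpoints in different components.
Edges rejected before the tree was complete: 1.

1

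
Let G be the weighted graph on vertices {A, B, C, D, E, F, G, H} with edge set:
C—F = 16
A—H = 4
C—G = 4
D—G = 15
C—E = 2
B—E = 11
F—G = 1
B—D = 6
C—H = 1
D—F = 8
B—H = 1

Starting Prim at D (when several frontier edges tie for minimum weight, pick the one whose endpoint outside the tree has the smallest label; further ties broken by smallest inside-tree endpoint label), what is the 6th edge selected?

C-G

Prim, starting at D.
Step 1: frontier [B—D 6, D—F 8, D—G 15] → take B—D (6); add B.
Step 2: frontier [B—H 1, B—E 11, D—F 8, D—G 15] → take B—H (1); add H.
Step 3: frontier [B—E 11, D—F 8, D—G 15, C—H 1, A—H 4] → take C—H (1); add C.
Step 4: frontier [B—E 11, C—E 2, C—G 4, C—F 16, D—F 8, D—G 15, A—H 4] → take C—E (2); add E.
Step 5: frontier [C—G 4, C—F 16, D—F 8, D—G 15, A—H 4] → take A—H (4); add A.
Step 6: frontier [C—G 4, C—F 16, D—F 8, D—G 15] → take C—G (4); add G.
Step 7: frontier [C—F 16, D—F 8, F—G 1] → take F—G (1); add F.
The 6th edge added is C—G.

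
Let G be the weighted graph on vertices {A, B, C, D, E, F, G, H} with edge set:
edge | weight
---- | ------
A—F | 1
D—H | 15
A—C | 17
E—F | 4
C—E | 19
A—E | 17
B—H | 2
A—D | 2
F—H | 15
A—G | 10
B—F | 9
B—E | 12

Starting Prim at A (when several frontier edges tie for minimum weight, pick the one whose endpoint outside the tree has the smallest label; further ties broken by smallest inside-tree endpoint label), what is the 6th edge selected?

A-G

Grow the tree from A using Prim:
Step 1: cheapest edge leaving the tree is A—F (1); add F.
Step 2: cheapest edge leaving the tree is A—D (2); add D.
Step 3: cheapest edge leaving the tree is E—F (4); add E.
Step 4: cheapest edge leaving the tree is B—F (9); add B.
Step 5: cheapest edge leaving the tree is B—H (2); add H.
Step 6: cheapest edge leaving the tree is A—G (10); add G.
Step 7: cheapest edge leaving the tree is A—C (17); add C.
The 6th edge added is A—G.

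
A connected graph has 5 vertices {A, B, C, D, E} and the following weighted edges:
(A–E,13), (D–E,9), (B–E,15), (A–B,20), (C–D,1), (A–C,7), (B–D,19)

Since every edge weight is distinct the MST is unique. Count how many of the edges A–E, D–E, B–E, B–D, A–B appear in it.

2

Sort edges by weight, then run Kruskal:
C–D (1): add — endpoints in different components.
A–C (7): add — endpoints in different components.
D–E (9): add — endpoints in different components.
A–E (13): skip — A and E already connected.
B–E (15): add — endpoints in different components.
MST edge set: {C–D, A–C, D–E, B–E}.
Of the listed edges, {D–E, B–E} are in the MST → 2.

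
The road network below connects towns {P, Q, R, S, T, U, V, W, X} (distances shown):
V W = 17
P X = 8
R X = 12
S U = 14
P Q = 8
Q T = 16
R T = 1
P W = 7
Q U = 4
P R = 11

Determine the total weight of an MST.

Kruskal's algorithm — process edges by increasing weight (ties by edge label):
R T (1): add — endpoints in different components.
Q U (4): add — endpoints in different components.
P W (7): add — endpoints in different components.
P Q (8): add — endpoints in different components.
P X (8): add — endpoints in different components.
P R (11): add — endpoints in different components.
R X (12): skip — R and X already connected.
S U (14): add — endpoints in different components.
Q T (16): skip — Q and T already connected.
V W (17): add — endpoints in different components.
MST edges: R T, Q U, P W, P Q, P X, P R, S U, V W; total weight 1+4+7+8+8+11+14+17 = 70.

70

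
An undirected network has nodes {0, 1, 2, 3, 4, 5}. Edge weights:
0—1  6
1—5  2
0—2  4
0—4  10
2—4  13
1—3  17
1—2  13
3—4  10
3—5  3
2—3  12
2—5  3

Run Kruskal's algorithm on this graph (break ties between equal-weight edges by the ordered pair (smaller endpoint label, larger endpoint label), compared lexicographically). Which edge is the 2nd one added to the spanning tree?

Sort edges by weight, then run Kruskal:
1—5 (2): add. Components now {0} {1,5} {2} {3} {4}
2—5 (3): add. Components now {0} {1,2,5} {3} {4}
3—5 (3): add. Components now {0} {1,2,3,5} {4}
0—2 (4): add. Components now {0,1,2,3,5} {4}
0—1 (6): skip — 0 and 1 already connected.
0—4 (10): add. Components now {0,1,2,3,4,5}
The 2nd edge added is 2—5.

2-5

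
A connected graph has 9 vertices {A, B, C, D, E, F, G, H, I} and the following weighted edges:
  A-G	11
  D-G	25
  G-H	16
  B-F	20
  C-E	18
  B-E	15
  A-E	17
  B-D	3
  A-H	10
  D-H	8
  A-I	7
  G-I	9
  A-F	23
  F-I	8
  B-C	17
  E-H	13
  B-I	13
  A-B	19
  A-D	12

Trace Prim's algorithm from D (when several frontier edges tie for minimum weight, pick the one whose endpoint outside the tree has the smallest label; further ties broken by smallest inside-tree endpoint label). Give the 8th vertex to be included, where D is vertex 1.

Prim's algorithm from D:
Step 1: cheapest edge leaving the tree is B-D (3); add B.
Step 2: cheapest edge leaving the tree is D-H (8); add H.
Step 3: cheapest edge leaving the tree is A-H (10); add A.
Step 4: cheapest edge leaving the tree is A-I (7); add I.
Step 5: cheapest edge leaving the tree is F-I (8); add F.
Step 6: cheapest edge leaving the tree is G-I (9); add G.
Step 7: cheapest edge leaving the tree is E-H (13); add E.
Step 8: cheapest edge leaving the tree is B-C (17); add C.
Vertex order: D, B, H, A, I, F, G, E, C. The 8th vertex is E.

E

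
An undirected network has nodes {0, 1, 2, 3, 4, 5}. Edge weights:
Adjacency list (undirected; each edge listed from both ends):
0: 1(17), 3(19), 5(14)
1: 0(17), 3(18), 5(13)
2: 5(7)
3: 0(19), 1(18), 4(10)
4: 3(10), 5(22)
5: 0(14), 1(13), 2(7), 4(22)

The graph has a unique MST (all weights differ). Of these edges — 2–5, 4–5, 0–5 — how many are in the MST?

Sort edges by weight, then run Kruskal:
2–5 (7): add. Components now {0} {1} {2,5} {3} {4}
3–4 (10): add. Components now {0} {1} {2,5} {3,4}
1–5 (13): add. Components now {0} {1,2,5} {3,4}
0–5 (14): add. Components now {0,1,2,5} {3,4}
0–1 (17): skip — 0 and 1 already connected.
1–3 (18): add. Components now {0,1,2,3,4,5}
MST edge set: {2–5, 3–4, 1–5, 0–5, 1–3}.
Of the listed edges, {2–5, 0–5} are in the MST → 2.

2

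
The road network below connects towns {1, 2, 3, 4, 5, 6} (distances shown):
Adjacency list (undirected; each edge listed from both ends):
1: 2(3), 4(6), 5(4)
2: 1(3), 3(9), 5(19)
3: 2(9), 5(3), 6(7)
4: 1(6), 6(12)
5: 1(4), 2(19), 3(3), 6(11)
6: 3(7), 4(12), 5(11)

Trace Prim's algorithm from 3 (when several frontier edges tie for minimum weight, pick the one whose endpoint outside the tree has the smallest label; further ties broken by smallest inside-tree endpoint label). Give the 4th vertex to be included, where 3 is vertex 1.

Grow the tree from 3 using Prim:
Step 1: cheapest edge leaving the tree is 3–5 (3); add 5.
Step 2: cheapest edge leaving the tree is 1–5 (4); add 1.
Step 3: cheapest edge leaving the tree is 1–2 (3); add 2.
Step 4: cheapest edge leaving the tree is 1–4 (6); add 4.
Step 5: cheapest edge leaving the tree is 3–6 (7); add 6.
Vertex order: 3, 5, 1, 2, 4, 6. The 4th vertex is 2.

2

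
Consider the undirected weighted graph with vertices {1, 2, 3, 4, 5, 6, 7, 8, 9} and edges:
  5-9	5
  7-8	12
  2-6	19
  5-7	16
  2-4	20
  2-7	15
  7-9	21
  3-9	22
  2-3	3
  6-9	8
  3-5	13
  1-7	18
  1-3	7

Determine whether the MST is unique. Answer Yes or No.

Yes

Sort edges by weight, then run Kruskal:
2-3 (3): add — endpoints in different components.
5-9 (5): add — endpoints in different components.
1-3 (7): add — endpoints in different components.
6-9 (8): add — endpoints in different components.
7-8 (12): add — endpoints in different components.
3-5 (13): add — endpoints in different components.
2-7 (15): add — endpoints in different components.
5-7 (16): skip — 5 and 7 already connected.
1-7 (18): skip — 1 and 7 already connected.
2-6 (19): skip — 2 and 6 already connected.
2-4 (20): add — endpoints in different components.
Every non-tree edge has weight strictly greater than the heaviest edge on the tree path between its endpoints, so the MST is unique.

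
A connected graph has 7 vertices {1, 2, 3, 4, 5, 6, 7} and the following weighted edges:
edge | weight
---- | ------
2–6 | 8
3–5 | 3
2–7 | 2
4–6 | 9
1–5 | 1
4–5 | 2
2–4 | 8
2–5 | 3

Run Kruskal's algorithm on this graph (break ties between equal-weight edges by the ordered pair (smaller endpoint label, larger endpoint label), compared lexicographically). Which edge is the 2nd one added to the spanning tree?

Kruskal: consider edges lightest-first.
1–5 (1): add — endpoints in different components.
2–7 (2): add — endpoints in different components.
4–5 (2): add — endpoints in different components.
2–5 (3): add — endpoints in different components.
3–5 (3): add — endpoints in different components.
2–4 (8): skip — 2 and 4 already connected.
2–6 (8): add — endpoints in different components.
The 2nd edge added is 2–7.

2-7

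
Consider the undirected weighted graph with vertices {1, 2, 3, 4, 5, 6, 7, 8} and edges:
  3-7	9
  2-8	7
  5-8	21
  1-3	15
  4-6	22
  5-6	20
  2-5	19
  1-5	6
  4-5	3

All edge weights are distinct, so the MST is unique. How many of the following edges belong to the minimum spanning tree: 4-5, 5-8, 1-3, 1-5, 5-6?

Kruskal: consider edges lightest-first.
4-5 (3): add — endpoints in different components.
1-5 (6): add — endpoints in different components.
2-8 (7): add — endpoints in different components.
3-7 (9): add — endpoints in different components.
1-3 (15): add — endpoints in different components.
2-5 (19): add — endpoints in different components.
5-6 (20): add — endpoints in different components.
MST edge set: {4-5, 1-5, 2-8, 3-7, 1-3, 2-5, 5-6}.
Of the listed edges, {4-5, 1-3, 1-5, 5-6} are in the MST → 4.

4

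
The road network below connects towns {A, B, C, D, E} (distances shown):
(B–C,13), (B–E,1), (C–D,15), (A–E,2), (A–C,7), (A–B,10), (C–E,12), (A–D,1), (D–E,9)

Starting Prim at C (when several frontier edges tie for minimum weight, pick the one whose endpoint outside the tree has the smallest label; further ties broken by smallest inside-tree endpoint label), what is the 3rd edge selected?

Grow the tree from C using Prim:
Step 1: cheapest edge leaving the tree is A–C (7); add A.
Step 2: cheapest edge leaving the tree is A–D (1); add D.
Step 3: cheapest edge leaving the tree is A–E (2); add E.
Step 4: cheapest edge leaving the tree is B–E (1); add B.
The 3rd edge added is A–E.

A-E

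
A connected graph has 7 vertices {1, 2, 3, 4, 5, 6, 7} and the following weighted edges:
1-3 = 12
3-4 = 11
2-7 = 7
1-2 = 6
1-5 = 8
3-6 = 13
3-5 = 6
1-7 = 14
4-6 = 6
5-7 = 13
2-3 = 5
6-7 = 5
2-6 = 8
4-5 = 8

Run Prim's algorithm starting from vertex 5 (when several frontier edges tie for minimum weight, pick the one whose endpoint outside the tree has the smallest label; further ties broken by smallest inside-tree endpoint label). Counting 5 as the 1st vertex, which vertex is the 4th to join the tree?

1

Grow the tree from 5 using Prim:
Step 1: frontier [3-5 6, 1-5 8, 4-5 8, 5-7 13] → take 3-5 (6); add 3.
Step 2: frontier [2-3 5, 3-4 11, 1-3 12, 3-6 13, 1-5 8, 4-5 8, 5-7 13] → take 2-3 (5); add 2.
Step 3: frontier [1-2 6, 2-7 7, 2-6 8, 3-4 11, 1-3 12, 3-6 13, 1-5 8, 4-5 8, 5-7 13] → take 1-2 (6); add 1.
Step 4: frontier [1-7 14, 2-7 7, 2-6 8, 3-4 11, 3-6 13, 4-5 8, 5-7 13] → take 2-7 (7); add 7.
Step 5: frontier [2-6 8, 3-4 11, 3-6 13, 4-5 8, 6-7 5] → take 6-7 (5); add 6.
Step 6: frontier [3-4 11, 4-5 8, 4-6 6] → take 4-6 (6); add 4.
Vertex order: 5, 3, 2, 1, 7, 6, 4. The 4th vertex is 1.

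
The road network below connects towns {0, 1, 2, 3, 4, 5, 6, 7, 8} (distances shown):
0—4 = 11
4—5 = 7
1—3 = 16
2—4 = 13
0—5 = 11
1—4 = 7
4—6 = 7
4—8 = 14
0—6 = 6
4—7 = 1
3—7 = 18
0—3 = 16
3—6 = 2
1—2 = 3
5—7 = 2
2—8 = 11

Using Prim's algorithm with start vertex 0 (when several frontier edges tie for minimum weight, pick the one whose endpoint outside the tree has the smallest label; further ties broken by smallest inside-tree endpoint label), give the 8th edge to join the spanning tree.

2-8

Grow the tree from 0 using Prim:
Step 1: cheapest edge leaving the tree is 0—6 (6); add 6.
Step 2: cheapest edge leaving the tree is 3—6 (2); add 3.
Step 3: cheapest edge leaving the tree is 4—6 (7); add 4.
Step 4: cheapest edge leaving the tree is 4—7 (1); add 7.
Step 5: cheapest edge leaving the tree is 5—7 (2); add 5.
Step 6: cheapest edge leaving the tree is 1—4 (7); add 1.
Step 7: cheapest edge leaving the tree is 1—2 (3); add 2.
Step 8: cheapest edge leaving the tree is 2—8 (11); add 8.
The 8th edge added is 2—8.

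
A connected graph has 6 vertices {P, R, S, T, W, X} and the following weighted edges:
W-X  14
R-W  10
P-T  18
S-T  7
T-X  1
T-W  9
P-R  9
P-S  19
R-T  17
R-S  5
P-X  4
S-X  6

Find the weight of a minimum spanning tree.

25

Prim, starting at R.
Step 1: cheapest edge leaving the tree is R-S (5); add S.
Step 2: cheapest edge leaving the tree is S-X (6); add X.
Step 3: cheapest edge leaving the tree is T-X (1); add T.
Step 4: cheapest edge leaving the tree is P-X (4); add P.
Step 5: cheapest edge leaving the tree is T-W (9); add W.
MST edges: R-S, S-X, T-X, P-X, T-W; total weight 5+6+1+4+9 = 25.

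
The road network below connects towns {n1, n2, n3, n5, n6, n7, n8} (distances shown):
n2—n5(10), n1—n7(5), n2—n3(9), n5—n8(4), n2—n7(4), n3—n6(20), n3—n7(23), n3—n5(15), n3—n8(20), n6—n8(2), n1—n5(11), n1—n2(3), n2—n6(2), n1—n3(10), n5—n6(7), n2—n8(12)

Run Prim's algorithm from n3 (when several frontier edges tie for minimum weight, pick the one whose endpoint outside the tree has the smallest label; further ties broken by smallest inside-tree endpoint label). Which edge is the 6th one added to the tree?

Grow the tree from n3 using Prim:
Step 1: cheapest edge leaving the tree is n2—n3 (9); add n2.
Step 2: cheapest edge leaving the tree is n2—n6 (2); add n6.
Step 3: cheapest edge leaving the tree is n6—n8 (2); add n8.
Step 4: cheapest edge leaving the tree is n1—n2 (3); add n1.
Step 5: cheapest edge leaving the tree is n5—n8 (4); add n5.
Step 6: cheapest edge leaving the tree is n2—n7 (4); add n7.
The 6th edge added is n2—n7.

n2-n7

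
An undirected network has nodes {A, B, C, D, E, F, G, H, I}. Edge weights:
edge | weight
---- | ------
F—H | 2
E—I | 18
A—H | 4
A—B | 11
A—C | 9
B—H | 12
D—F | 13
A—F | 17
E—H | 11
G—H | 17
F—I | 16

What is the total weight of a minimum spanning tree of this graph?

83

Grow the tree from F using Prim:
Step 1: frontier [F—H 2, D—F 13, F—I 16, A—F 17] → take F—H (2); add H.
Step 2: frontier [D—F 13, F—I 16, A—F 17, A—H 4, E—H 11, B—H 12, G—H 17] → take A—H (4); add A.
Step 3: frontier [A—C 9, A—B 11, D—F 13, F—I 16, E—H 11, B—H 12, G—H 17] → take A—C (9); add C.
Step 4: frontier [A—B 11, D—F 13, F—I 16, E—H 11, B—H 12, G—H 17] → take A—B (11); add B.
Step 5: frontier [D—F 13, F—I 16, E—H 11, G—H 17] → take E—H (11); add E.
Step 6: frontier [E—I 18, D—F 13, F—I 16, G—H 17] → take D—F (13); add D.
Step 7: frontier [E—I 18, F—I 16, G—H 17] → take F—I (16); add I.
Step 8: frontier [G—H 17] → take G—H (17); add G.
MST edges: F—H, A—H, A—C, A—B, E—H, D—F, F—I, G—H; total weight 2+4+9+11+11+13+16+17 = 83.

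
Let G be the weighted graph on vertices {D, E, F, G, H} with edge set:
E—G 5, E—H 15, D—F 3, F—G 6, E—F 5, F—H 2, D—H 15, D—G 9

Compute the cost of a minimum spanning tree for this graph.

15

Grow the tree from D using Prim:
Step 1: cheapest edge leaving the tree is D—F (3); add F.
Step 2: cheapest edge leaving the tree is F—H (2); add H.
Step 3: cheapest edge leaving the tree is E—F (5); add E.
Step 4: cheapest edge leaving the tree is E—G (5); add G.
MST edges: D—F, F—H, E—F, E—G; total weight 3+2+5+5 = 15.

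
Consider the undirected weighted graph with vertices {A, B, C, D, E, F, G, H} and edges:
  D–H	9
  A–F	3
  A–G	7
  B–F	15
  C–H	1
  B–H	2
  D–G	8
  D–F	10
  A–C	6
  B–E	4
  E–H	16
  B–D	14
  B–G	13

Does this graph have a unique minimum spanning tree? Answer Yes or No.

Yes

Kruskal: consider edges lightest-first.
C–H (1): add — endpoints in different components.
B–H (2): add — endpoints in different components.
A–F (3): add — endpoints in different components.
B–E (4): add — endpoints in different components.
A–C (6): add — endpoints in different components.
A–G (7): add — endpoints in different components.
D–G (8): add — endpoints in different components.
Every non-tree edge has weight strictly greater than the heaviest edge on the tree path between its endpoints, so the MST is unique.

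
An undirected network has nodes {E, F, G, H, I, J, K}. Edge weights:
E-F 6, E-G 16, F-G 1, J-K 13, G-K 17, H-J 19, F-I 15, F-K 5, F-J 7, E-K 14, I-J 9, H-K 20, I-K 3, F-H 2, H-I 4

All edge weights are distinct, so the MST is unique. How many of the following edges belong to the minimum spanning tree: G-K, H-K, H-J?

Sort edges by weight, then run Kruskal:
F-G (1): add. Components now {E} {F,G} {H} {I} {J} {K}
F-H (2): add. Components now {E} {F,G,H} {I} {J} {K}
I-K (3): add. Components now {E} {F,G,H} {I,K} {J}
H-I (4): add. Components now {E} {F,G,H,I,K} {J}
F-K (5): skip — F and K already connected.
E-F (6): add. Components now {E,F,G,H,I,K} {J}
F-J (7): add. Components now {E,F,G,H,I,J,K}
MST edge set: {F-G, F-H, I-K, H-I, E-F, F-J}.
Of the listed edges, {} are in the MST → 0.

0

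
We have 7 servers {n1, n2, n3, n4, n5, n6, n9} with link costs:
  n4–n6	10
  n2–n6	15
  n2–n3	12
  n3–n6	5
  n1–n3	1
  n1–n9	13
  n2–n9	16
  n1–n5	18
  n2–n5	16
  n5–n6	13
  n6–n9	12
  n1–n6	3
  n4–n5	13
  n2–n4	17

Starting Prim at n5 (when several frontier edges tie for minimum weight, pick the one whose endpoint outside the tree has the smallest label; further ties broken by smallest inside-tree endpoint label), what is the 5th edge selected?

n2-n3

Prim, starting at n5.
Step 1: frontier [n4–n5 13, n5–n6 13, n2–n5 16, n1–n5 18] → take n4–n5 (13); add n4.
Step 2: frontier [n4–n6 10, n2–n4 17, n5–n6 13, n2–n5 16, n1–n5 18] → take n4–n6 (10); add n6.
Step 3: frontier [n2–n4 17, n2–n5 16, n1–n5 18, n1–n6 3, n3–n6 5, n6–n9 12, n2–n6 15] → take n1–n6 (3); add n1.
Step 4: frontier [n1–n3 1, n1–n9 13, n2–n4 17, n2–n5 16, n3–n6 5, n6–n9 12, n2–n6 15] → take n1–n3 (1); add n3.
Step 5: frontier [n1–n9 13, n2–n3 12, n2–n4 17, n2–n5 16, n6–n9 12, n2–n6 15] → take n2–n3 (12); add n2.
Step 6: frontier [n1–n9 13, n2–n9 16, n6–n9 12] → take n6–n9 (12); add n9.
The 5th edge added is n2–n3.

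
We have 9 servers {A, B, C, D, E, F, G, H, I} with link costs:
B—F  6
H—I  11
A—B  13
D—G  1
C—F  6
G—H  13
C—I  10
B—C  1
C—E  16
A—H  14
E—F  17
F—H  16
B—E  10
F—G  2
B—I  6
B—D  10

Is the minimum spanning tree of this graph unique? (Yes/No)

No

Kruskal: consider edges lightest-first.
B—C (1): add — endpoints in different components.
D—G (1): add — endpoints in different components.
F—G (2): add — endpoints in different components.
B—F (6): add — endpoints in different components.
B—I (6): add — endpoints in different components.
C—F (6): skip — C and F already connected.
B—D (10): skip — B and D already connected.
B—E (10): add — endpoints in different components.
C—I (10): skip — C and I already connected.
H—I (11): add — endpoints in different components.
A—B (13): add — endpoints in different components.
Non-tree edge C—F has weight 6, equal to the heaviest edge on its tree cycle — swapping gives another MST of the same weight. Not unique.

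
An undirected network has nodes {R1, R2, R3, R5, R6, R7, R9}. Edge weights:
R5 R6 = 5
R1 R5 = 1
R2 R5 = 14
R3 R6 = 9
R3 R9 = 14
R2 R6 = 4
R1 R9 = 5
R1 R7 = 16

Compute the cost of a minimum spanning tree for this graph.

40

Sort edges by weight, then run Kruskal:
R1 R5 (1): add — endpoints in different components.
R2 R6 (4): add — endpoints in different components.
R1 R9 (5): add — endpoints in different components.
R5 R6 (5): add — endpoints in different components.
R3 R6 (9): add — endpoints in different components.
R2 R5 (14): skip — R5 and R2 already connected.
R3 R9 (14): skip — R3 and R9 already connected.
R1 R7 (16): add — endpoints in different components.
MST edges: R1 R5, R2 R6, R1 R9, R5 R6, R3 R6, R1 R7; total weight 1+4+5+5+9+16 = 40.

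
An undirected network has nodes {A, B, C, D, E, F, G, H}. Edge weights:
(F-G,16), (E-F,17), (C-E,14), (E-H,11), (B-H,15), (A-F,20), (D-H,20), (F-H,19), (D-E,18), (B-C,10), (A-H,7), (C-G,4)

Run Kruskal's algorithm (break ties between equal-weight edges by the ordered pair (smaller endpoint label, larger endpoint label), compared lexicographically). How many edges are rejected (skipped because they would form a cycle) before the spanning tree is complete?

2

Kruskal: consider edges lightest-first.
C-G (4): add — endpoints in different components.
A-H (7): add — endpoints in different components.
B-C (10): add — endpoints in different components.
E-H (11): add — endpoints in different components.
C-E (14): add — endpoints in different components.
B-H (15): skip — B and H already connected.
F-G (16): add — endpoints in different components.
E-F (17): skip — E and F already connected.
D-E (18): add — endpoints in different components.
Edges rejected before the tree was complete: 2.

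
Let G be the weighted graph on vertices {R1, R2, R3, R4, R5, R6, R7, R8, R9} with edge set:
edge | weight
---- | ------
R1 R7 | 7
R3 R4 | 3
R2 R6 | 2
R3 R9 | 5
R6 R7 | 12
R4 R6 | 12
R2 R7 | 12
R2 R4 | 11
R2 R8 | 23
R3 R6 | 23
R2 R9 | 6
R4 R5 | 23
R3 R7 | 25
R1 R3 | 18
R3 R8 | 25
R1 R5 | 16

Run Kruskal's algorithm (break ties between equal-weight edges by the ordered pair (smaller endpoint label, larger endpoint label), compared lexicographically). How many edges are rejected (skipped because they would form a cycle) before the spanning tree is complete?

Sort edges by weight, then run Kruskal:
R2 R6 (2): add — endpoints in different components.
R3 R4 (3): add — endpoints in different components.
R3 R9 (5): add — endpoints in different components.
R2 R9 (6): add — endpoints in different components.
R1 R7 (7): add — endpoints in different components.
R2 R4 (11): skip — R4 and R2 already connected.
R2 R7 (12): add — endpoints in different components.
R4 R6 (12): skip — R6 and R4 already connected.
R6 R7 (12): skip — R6 and R7 already connected.
R1 R5 (16): add — endpoints in different components.
R1 R3 (18): skip — R3 and R1 already connected.
R2 R8 (23): add — endpoints in different components.
Edges rejected before the tree was complete: 4.

4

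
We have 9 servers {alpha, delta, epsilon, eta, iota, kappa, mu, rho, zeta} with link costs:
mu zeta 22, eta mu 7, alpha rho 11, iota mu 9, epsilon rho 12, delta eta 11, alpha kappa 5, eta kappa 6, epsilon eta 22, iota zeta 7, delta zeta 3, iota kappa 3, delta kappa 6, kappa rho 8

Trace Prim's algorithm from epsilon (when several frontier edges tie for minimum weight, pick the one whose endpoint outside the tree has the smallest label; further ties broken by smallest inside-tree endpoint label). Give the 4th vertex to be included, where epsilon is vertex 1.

iota

Prim's algorithm from epsilon:
Step 1: cheapest edge leaving the tree is epsilon rho (12); add rho.
Step 2: cheapest edge leaving the tree is kappa rho (8); add kappa.
Step 3: cheapest edge leaving the tree is iota kappa (3); add iota.
Step 4: cheapest edge leaving the tree is alpha kappa (5); add alpha.
Step 5: cheapest edge leaving the tree is delta kappa (6); add delta.
Step 6: cheapest edge leaving the tree is delta zeta (3); add zeta.
Step 7: cheapest edge leaving the tree is eta kappa (6); add eta.
Step 8: cheapest edge leaving the tree is eta mu (7); add mu.
Vertex order: epsilon, rho, kappa, iota, alpha, delta, zeta, eta, mu. The 4th vertex is iota.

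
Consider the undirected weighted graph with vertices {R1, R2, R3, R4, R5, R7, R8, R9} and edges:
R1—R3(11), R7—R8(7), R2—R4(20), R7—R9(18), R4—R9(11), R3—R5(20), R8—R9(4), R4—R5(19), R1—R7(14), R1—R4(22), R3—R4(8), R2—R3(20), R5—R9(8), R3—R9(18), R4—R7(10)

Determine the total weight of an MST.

Kruskal's algorithm — process edges by increasing weight (ties by edge label):
R8—R9 (4): add — endpoints in different components.
R7—R8 (7): add — endpoints in different components.
R3—R4 (8): add — endpoints in different components.
R5—R9 (8): add — endpoints in different components.
R4—R7 (10): add — endpoints in different components.
R1—R3 (11): add — endpoints in different components.
R4—R9 (11): skip — R4 and R9 already connected.
R1—R7 (14): skip — R1 and R7 already connected.
R3—R9 (18): skip — R9 and R3 already connected.
R7—R9 (18): skip — R7 and R9 already connected.
R4—R5 (19): skip — R4 and R5 already connected.
R2—R3 (20): add — endpoints in different components.
MST edges: R8—R9, R7—R8, R3—R4, R5—R9, R4—R7, R1—R3, R2—R3; total weight 4+7+8+8+10+11+20 = 68.

68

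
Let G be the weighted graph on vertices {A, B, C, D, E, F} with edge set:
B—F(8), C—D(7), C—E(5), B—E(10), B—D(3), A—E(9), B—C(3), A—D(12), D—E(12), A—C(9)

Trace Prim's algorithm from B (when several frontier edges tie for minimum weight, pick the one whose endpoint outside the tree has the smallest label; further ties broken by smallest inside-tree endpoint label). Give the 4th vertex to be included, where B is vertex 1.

E

Grow the tree from B using Prim:
Step 1: frontier [B—C 3, B—D 3, B—F 8, B—E 10] → take B—C (3); add C.
Step 2: frontier [B—D 3, B—F 8, B—E 10, C—E 5, C—D 7, A—C 9] → take B—D (3); add D.
Step 3: frontier [B—F 8, B—E 10, C—E 5, A—C 9, A—D 12, D—E 12] → take C—E (5); add E.
Step 4: frontier [B—F 8, A—C 9, A—D 12, A—E 9] → take B—F (8); add F.
Step 5: frontier [A—C 9, A—D 12, A—E 9] → take A—C (9); add A.
Vertex order: B, C, D, E, F, A. The 4th vertex is E.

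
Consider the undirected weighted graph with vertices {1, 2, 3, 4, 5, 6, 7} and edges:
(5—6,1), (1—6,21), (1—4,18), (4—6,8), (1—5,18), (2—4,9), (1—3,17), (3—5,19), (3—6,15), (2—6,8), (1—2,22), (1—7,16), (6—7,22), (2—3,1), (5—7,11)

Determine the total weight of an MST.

45

Prim's algorithm from 2:
Step 1: cheapest edge leaving the tree is 2—3 (1); add 3.
Step 2: cheapest edge leaving the tree is 2—6 (8); add 6.
Step 3: cheapest edge leaving the tree is 5—6 (1); add 5.
Step 4: cheapest edge leaving the tree is 4—6 (8); add 4.
Step 5: cheapest edge leaving the tree is 5—7 (11); add 7.
Step 6: cheapest edge leaving the tree is 1—7 (16); add 1.
MST edges: 2—3, 2—6, 5—6, 4—6, 5—7, 1—7; total weight 1+8+1+8+11+16 = 45.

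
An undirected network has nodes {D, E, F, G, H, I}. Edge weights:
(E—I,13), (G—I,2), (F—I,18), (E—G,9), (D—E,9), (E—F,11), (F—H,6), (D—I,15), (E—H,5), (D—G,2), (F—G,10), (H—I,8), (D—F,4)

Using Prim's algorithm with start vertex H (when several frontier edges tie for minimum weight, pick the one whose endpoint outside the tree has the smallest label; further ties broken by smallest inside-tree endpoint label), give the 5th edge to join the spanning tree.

Grow the tree from H using Prim:
Step 1: frontier [E—H 5, F—H 6, H—I 8] → take E—H (5); add E.
Step 2: frontier [D—E 9, E—G 9, E—F 11, E—I 13, F—H 6, H—I 8] → take F—H (6); add F.
Step 3: frontier [D—E 9, E—G 9, E—I 13, D—F 4, F—G 10, F—I 18, H—I 8] → take D—F (4); add D.
Step 4: frontier [D—G 2, D—I 15, E—G 9, E—I 13, F—G 10, F—I 18, H—I 8] → take D—G (2); add G.
Step 5: frontier [D—I 15, E—I 13, F—I 18, G—I 2, H—I 8] → take G—I (2); add I.
The 5th edge added is G—I.

G-I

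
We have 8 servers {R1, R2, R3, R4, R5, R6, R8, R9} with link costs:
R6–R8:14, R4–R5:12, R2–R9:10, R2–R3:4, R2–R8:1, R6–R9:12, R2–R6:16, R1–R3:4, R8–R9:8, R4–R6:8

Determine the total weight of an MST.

49

Prim, starting at R9.
Step 1: cheapest edge leaving the tree is R8–R9 (8); add R8.
Step 2: cheapest edge leaving the tree is R2–R8 (1); add R2.
Step 3: cheapest edge leaving the tree is R2–R3 (4); add R3.
Step 4: cheapest edge leaving the tree is R1–R3 (4); add R1.
Step 5: cheapest edge leaving the tree is R6–R9 (12); add R6.
Step 6: cheapest edge leaving the tree is R4–R6 (8); add R4.
Step 7: cheapest edge leaving the tree is R4–R5 (12); add R5.
MST edges: R8–R9, R2–R8, R2–R3, R1–R3, R6–R9, R4–R6, R4–R5; total weight 8+1+4+4+12+8+12 = 49.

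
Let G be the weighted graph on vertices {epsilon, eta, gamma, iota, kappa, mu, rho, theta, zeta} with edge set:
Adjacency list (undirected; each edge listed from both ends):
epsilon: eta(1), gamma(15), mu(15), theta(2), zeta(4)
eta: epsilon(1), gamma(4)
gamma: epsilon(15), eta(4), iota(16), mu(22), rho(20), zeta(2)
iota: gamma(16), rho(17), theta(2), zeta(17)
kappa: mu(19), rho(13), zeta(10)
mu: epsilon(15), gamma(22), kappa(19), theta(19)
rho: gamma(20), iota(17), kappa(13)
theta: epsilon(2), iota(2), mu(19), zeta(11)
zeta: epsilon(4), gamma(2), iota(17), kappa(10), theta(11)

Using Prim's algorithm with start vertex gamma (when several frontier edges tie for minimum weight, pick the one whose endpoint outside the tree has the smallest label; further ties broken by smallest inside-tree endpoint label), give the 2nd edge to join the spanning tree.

epsilon-zeta

Prim, starting at gamma.
Step 1: cheapest edge leaving the tree is gamma–zeta (2); add zeta.
Step 2: cheapest edge leaving the tree is epsilon–zeta (4); add epsilon.
Step 3: cheapest edge leaving the tree is epsilon–eta (1); add eta.
Step 4: cheapest edge leaving the tree is epsilon–theta (2); add theta.
Step 5: cheapest edge leaving the tree is iota–theta (2); add iota.
Step 6: cheapest edge leaving the tree is kappa–zeta (10); add kappa.
Step 7: cheapest edge leaving the tree is kappa–rho (13); add rho.
Step 8: cheapest edge leaving the tree is epsilon–mu (15); add mu.
The 2nd edge added is epsilon–zeta.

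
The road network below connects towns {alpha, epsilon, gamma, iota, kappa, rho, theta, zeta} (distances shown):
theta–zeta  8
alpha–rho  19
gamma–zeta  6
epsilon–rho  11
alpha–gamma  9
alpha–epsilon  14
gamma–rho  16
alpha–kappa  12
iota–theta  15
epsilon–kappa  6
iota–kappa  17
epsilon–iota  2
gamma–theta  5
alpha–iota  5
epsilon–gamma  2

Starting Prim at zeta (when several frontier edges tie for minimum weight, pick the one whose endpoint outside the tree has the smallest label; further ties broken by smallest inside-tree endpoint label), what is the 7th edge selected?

epsilon-rho

Prim's algorithm from zeta:
Step 1: cheapest edge leaving the tree is gamma–zeta (6); add gamma.
Step 2: cheapest edge leaving the tree is epsilon–gamma (2); add epsilon.
Step 3: cheapest edge leaving the tree is epsilon–iota (2); add iota.
Step 4: cheapest edge leaving the tree is alpha–iota (5); add alpha.
Step 5: cheapest edge leaving the tree is gamma–theta (5); add theta.
Step 6: cheapest edge leaving the tree is epsilon–kappa (6); add kappa.
Step 7: cheapest edge leaving the tree is epsilon–rho (11); add rho.
The 7th edge added is epsilon–rho.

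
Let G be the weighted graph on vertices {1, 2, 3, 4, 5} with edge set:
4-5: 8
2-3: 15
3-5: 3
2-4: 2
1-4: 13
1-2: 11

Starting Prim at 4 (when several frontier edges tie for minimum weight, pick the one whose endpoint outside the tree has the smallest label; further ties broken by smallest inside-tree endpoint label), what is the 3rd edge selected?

Prim, starting at 4.
Step 1: frontier [2-4 2, 4-5 8, 1-4 13] → take 2-4 (2); add 2.
Step 2: frontier [1-2 11, 2-3 15, 4-5 8, 1-4 13] → take 4-5 (8); add 5.
Step 3: frontier [1-2 11, 2-3 15, 1-4 13, 3-5 3] → take 3-5 (3); add 3.
Step 4: frontier [1-2 11, 1-4 13] → take 1-2 (11); add 1.
The 3rd edge added is 3-5.

3-5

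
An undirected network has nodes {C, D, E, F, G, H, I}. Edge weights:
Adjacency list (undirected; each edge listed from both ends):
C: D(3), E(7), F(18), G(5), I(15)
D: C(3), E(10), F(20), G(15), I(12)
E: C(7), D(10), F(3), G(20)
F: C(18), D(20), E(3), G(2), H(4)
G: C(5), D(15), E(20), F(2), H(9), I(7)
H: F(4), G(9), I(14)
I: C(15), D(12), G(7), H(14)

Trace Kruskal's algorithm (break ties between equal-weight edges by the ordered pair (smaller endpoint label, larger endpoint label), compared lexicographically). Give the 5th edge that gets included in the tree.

C-G

Kruskal: consider edges lightest-first.
F—G (2): add — endpoints in different components.
C—D (3): add — endpoints in different components.
E—F (3): add — endpoints in different components.
F—H (4): add — endpoints in different components.
C—G (5): add — endpoints in different components.
C—E (7): skip — C and E already connected.
G—I (7): add — endpoints in different components.
The 5th edge added is C—G.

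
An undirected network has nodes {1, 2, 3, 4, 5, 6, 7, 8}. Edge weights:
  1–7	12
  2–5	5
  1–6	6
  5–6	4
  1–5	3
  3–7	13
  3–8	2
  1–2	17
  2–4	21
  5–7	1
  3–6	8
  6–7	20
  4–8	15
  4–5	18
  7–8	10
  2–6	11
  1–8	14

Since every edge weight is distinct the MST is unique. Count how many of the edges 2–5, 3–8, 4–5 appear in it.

Sort edges by weight, then run Kruskal:
5–7 (1): add — endpoints in different components.
3–8 (2): add — endpoints in different components.
1–5 (3): add — endpoints in different components.
5–6 (4): add — endpoints in different components.
2–5 (5): add — endpoints in different components.
1–6 (6): skip — 1 and 6 already connected.
3–6 (8): add — endpoints in different components.
7–8 (10): skip — 7 and 8 already connected.
2–6 (11): skip — 2 and 6 already connected.
1–7 (12): skip — 1 and 7 already connected.
3–7 (13): skip — 3 and 7 already connected.
1–8 (14): skip — 1 and 8 already connected.
4–8 (15): add — endpoints in different components.
MST edge set: {5–7, 3–8, 1–5, 5–6, 2–5, 3–6, 4–8}.
Of the listed edges, {2–5, 3–8} are in the MST → 2.

2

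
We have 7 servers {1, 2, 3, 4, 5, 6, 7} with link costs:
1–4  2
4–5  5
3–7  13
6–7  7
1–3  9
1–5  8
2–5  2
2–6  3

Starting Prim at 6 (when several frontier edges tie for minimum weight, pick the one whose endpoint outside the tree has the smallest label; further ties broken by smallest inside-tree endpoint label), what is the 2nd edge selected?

2-5

Grow the tree from 6 using Prim:
Step 1: frontier [2–6 3, 6–7 7] → take 2–6 (3); add 2.
Step 2: frontier [2–5 2, 6–7 7] → take 2–5 (2); add 5.
Step 3: frontier [4–5 5, 1–5 8, 6–7 7] → take 4–5 (5); add 4.
Step 4: frontier [1–4 2, 1–5 8, 6–7 7] → take 1–4 (2); add 1.
Step 5: frontier [1–3 9, 6–7 7] → take 6–7 (7); add 7.
Step 6: frontier [1–3 9, 3–7 13] → take 1–3 (9); add 3.
The 2nd edge added is 2–5.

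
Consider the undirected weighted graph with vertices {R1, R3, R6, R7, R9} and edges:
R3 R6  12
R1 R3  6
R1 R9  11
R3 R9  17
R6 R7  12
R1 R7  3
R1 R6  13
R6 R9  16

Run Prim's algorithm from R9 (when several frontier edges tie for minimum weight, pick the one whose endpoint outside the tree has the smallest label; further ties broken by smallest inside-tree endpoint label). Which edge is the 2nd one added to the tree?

Grow the tree from R9 using Prim:
Step 1: cheapest edge leaving the tree is R1 R9 (11); add R1.
Step 2: cheapest edge leaving the tree is R1 R7 (3); add R7.
Step 3: cheapest edge leaving the tree is R1 R3 (6); add R3.
Step 4: cheapest edge leaving the tree is R3 R6 (12); add R6.
The 2nd edge added is R1 R7.

R1-R7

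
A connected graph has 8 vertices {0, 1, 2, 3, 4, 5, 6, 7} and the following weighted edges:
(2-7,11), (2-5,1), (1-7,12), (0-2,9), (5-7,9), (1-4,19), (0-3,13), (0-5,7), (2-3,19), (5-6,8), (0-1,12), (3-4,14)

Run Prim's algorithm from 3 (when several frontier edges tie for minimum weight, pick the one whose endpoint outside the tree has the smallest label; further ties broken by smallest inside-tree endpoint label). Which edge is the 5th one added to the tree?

5-7

Prim, starting at 3.
Step 1: cheapest edge leaving the tree is 0-3 (13); add 0.
Step 2: cheapest edge leaving the tree is 0-5 (7); add 5.
Step 3: cheapest edge leaving the tree is 2-5 (1); add 2.
Step 4: cheapest edge leaving the tree is 5-6 (8); add 6.
Step 5: cheapest edge leaving the tree is 5-7 (9); add 7.
Step 6: cheapest edge leaving the tree is 0-1 (12); add 1.
Step 7: cheapest edge leaving the tree is 3-4 (14); add 4.
The 5th edge added is 5-7.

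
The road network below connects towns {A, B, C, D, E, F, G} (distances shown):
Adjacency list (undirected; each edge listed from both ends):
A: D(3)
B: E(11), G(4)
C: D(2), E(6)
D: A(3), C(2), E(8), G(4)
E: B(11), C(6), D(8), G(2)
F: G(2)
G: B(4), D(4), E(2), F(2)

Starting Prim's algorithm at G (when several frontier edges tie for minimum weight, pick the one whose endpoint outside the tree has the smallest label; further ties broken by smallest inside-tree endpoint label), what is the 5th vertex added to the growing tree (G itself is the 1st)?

D

Grow the tree from G using Prim:
Step 1: cheapest edge leaving the tree is E–G (2); add E.
Step 2: cheapest edge leaving the tree is F–G (2); add F.
Step 3: cheapest edge leaving the tree is B–G (4); add B.
Step 4: cheapest edge leaving the tree is D–G (4); add D.
Step 5: cheapest edge leaving the tree is C–D (2); add C.
Step 6: cheapest edge leaving the tree is A–D (3); add A.
Vertex order: G, E, F, B, D, C, A. The 5th vertex is D.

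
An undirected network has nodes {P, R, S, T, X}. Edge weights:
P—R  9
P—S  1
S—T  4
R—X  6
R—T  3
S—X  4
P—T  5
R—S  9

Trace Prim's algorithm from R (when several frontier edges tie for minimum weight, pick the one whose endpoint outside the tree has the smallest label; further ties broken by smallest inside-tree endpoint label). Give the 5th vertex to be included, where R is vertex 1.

Prim, starting at R.
Step 1: frontier [R—T 3, R—X 6, P—R 9, R—S 9] → take R—T (3); add T.
Step 2: frontier [R—X 6, P—R 9, R—S 9, S—T 4, P—T 5] → take S—T (4); add S.
Step 3: frontier [R—X 6, P—R 9, P—S 1, S—X 4, P—T 5] → take P—S (1); add P.
Step 4: frontier [R—X 6, S—X 4] → take S—X (4); add X.
Vertex order: R, T, S, P, X. The 5th vertex is X.

X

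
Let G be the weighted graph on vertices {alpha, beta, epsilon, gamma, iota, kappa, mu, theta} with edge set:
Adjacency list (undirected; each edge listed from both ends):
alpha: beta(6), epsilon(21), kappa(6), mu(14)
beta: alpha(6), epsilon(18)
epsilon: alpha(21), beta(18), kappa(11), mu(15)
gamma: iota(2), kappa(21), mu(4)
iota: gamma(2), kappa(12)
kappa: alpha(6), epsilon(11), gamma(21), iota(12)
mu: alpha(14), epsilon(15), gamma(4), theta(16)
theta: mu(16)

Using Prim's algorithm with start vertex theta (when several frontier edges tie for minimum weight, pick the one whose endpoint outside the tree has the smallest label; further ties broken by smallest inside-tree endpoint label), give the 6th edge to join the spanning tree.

alpha-beta

Prim's algorithm from theta:
Step 1: cheapest edge leaving the tree is mu–theta (16); add mu.
Step 2: cheapest edge leaving the tree is gamma–mu (4); add gamma.
Step 3: cheapest edge leaving the tree is gamma–iota (2); add iota.
Step 4: cheapest edge leaving the tree is iota–kappa (12); add kappa.
Step 5: cheapest edge leaving the tree is alpha–kappa (6); add alpha.
Step 6: cheapest edge leaving the tree is alpha–beta (6); add beta.
Step 7: cheapest edge leaving the tree is epsilon–kappa (11); add epsilon.
The 6th edge added is alpha–beta.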